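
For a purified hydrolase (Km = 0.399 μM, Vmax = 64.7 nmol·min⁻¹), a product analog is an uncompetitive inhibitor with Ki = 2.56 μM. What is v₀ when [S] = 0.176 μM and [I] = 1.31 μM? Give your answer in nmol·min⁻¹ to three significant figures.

17.1 nmol·min⁻¹

α = 1 + [I]/Ki = 1 + 1.31/2.56 = 1.512.
For an uncompetitive inhibitor, both parameters are divided by α, giving Vmax/α and Km/α: Km,app = 0.264 μM, Vmax,app = 42.8 nmol·min⁻¹.
v = Vmax,app·[S]/(Km,app + [S]) = 42.8 × 0.176/(0.264 + 0.176) = 17.1 nmol·min⁻¹.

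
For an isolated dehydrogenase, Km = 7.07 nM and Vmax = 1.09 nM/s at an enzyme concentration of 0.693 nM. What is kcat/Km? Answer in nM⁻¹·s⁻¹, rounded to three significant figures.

kcat = Vmax/[E]total = 1.09/0.693 = 1.57 s⁻¹.
kcat/Km = 1.57/7.07 = 0.222 nM⁻¹·s⁻¹.

0.222 nM⁻¹·s⁻¹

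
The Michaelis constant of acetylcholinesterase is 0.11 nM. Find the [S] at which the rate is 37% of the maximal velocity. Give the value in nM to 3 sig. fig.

0.0646 nM

v/Vmax = [S]/(Km+[S]) = 0.37, so [S] = Km·0.37/(1 − 0.37) = 0.11 × 0.5873.
[S] = 0.0646 nM.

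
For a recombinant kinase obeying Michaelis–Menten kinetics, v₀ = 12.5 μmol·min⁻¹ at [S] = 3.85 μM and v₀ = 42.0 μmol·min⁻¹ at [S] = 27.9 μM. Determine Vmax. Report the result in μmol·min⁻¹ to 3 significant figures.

In reciprocal form, 1/v = (Km/Vmax)·(1/[S]) + 1/Vmax. The two points give (1/[S], 1/v) = (0.2597, 0.08000) and (0.03584, 0.02381).
Slope = (0.08000 − 0.02381)/(0.2597 − 0.03584) = 0.2510; intercept = 0.08000 − 0.2510×0.2597 = 0.01481.
Vmax = 1/intercept = 67.5 μmol·min⁻¹; Km = slope × Vmax = 0.2510 × 67.5 = 16.9 μM.

67.5 μmol·min⁻¹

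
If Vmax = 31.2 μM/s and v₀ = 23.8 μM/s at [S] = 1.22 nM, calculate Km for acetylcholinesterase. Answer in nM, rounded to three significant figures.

v/Vmax = 23.8/31.2 = 0.7628 = [S]/(Km+[S]).
So Km + [S] = [S]/0.7628 = 1.599 nM, giving Km = 1.599 − 1.22 = 0.379 nM.

0.379 nM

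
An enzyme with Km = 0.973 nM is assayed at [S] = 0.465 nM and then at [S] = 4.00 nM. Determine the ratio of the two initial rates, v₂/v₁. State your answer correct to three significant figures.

The fractional saturations are [S]/(Km+[S]) = 0.465/1.438 = 0.3234 and 4.00/4.973 = 0.8043.
v₂/v₁ is just their ratio: 0.8043/0.3234 = 2.49.

2.49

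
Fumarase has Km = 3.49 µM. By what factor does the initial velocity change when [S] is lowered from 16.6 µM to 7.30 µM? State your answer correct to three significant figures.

The fractional saturations are [S]/(Km+[S]) = 16.6/20.09 = 0.8263 and 7.30/10.79 = 0.6766.
v₂/v₁ is just their ratio: 0.6766/0.8263 = 0.819.

0.819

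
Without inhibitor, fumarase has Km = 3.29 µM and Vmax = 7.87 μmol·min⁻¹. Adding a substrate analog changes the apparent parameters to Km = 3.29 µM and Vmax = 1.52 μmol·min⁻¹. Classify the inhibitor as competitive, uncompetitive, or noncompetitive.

noncompetitive

Vmax decreases (7.87 → 1.52 μmol·min⁻¹) while Km is unchanged — pure noncompetitive inhibition.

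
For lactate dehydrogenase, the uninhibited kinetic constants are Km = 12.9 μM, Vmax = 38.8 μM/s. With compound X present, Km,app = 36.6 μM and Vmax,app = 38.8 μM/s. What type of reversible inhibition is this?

competitive

Km increases (12.9 → 36.6 μM) while Vmax is unchanged — the hallmark of competitive inhibition.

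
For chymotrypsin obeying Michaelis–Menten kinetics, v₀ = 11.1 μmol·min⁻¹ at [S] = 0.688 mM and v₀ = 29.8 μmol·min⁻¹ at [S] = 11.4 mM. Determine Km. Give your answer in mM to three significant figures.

In reciprocal form, 1/v = (Km/Vmax)·(1/[S]) + 1/Vmax. The two points give (1/[S], 1/v) = (1.453, 0.09009) and (0.08772, 0.03356).
Slope = (0.09009 − 0.03356)/(1.453 − 0.08772) = 0.04139; intercept = 0.09009 − 0.04139×1.453 = 0.02993.
Vmax = 1/intercept = 33.4 μmol·min⁻¹; Km = slope × Vmax = 0.04139 × 33.4 = 1.38 mM.

1.38 mM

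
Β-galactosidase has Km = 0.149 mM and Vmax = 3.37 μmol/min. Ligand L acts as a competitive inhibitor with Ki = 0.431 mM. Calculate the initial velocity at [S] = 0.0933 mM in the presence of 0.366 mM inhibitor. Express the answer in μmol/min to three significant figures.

0.852 μmol/min

With α = 1 + [I]/Ki = 1 + 0.366/0.431 = 1.849, the competitive rate law is v = Vmax[S] / (αKm + [S]).
v = 3.37×0.0933 / (1.849×0.149 + 0.0933) = 0.3144/0.3688 = 0.852 μmol/min.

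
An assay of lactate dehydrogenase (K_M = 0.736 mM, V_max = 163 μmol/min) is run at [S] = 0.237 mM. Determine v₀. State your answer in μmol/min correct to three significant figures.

39.7 μmol/min

v = Vmax·[S]/(Km + [S]) = 163 × 0.237 / (0.736 + 0.237)
  = 38.63 / 0.9730 = 39.7 μmol/min.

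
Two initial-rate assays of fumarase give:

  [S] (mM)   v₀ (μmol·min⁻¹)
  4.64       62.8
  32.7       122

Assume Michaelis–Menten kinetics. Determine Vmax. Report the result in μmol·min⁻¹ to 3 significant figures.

In reciprocal form, 1/v = (Km/Vmax)·(1/[S]) + 1/Vmax. The two points give (1/[S], 1/v) = (0.2155, 0.01592) and (0.03058, 0.008197).
Slope = (0.01592 − 0.008197)/(0.2155 − 0.03058) = 0.04178; intercept = 0.01592 − 0.04178×0.2155 = 0.006919.
Vmax = 1/intercept = 145 μmol·min⁻¹; Km = slope × Vmax = 0.04178 × 145 = 6.04 mM.

145 μmol·min⁻¹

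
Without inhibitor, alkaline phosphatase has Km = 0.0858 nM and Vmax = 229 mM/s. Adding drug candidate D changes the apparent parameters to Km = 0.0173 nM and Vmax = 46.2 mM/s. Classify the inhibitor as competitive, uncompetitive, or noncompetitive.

uncompetitive

Both Km and Vmax decrease by the same factor (~4.96-fold) — characteristic of uncompetitive inhibition.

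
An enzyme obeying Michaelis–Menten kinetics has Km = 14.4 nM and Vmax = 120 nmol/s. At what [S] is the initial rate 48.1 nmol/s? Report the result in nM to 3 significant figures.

9.63 nM

Rearranging v = Vmax[S]/(Km+[S]) gives [S] = Km·v/(Vmax − v).
[S] = 14.4 × 48.1 / (120 − 48.1) = 692.6/71.90 = 9.63 nM.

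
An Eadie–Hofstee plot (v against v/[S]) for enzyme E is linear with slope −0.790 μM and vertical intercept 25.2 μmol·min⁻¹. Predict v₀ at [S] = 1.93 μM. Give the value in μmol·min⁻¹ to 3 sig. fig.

17.9 μmol·min⁻¹

In the Eadie–Hofstee form v = Vmax − Km·(v/[S]), the slope is −Km and the intercept is Vmax, so Km = 0.790 μM and Vmax = 25.2 μmol·min⁻¹.
v = 25.2 × 1.93/(0.790 + 1.93) = 17.9 μmol·min⁻¹.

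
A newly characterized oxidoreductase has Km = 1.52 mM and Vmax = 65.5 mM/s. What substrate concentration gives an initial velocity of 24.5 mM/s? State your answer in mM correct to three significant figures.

0.908 mM

The required fractional saturation is v/Vmax = 24.5/65.5 = 0.3740.
Then [S]/(Km+[S]) = 0.3740 ⇒ [S] = 1.52 × 0.3740/(1 − 0.3740) = 0.908 mM.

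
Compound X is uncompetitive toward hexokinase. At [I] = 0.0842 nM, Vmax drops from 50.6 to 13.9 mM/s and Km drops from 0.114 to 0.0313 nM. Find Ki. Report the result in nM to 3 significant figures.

0.0319 nM

Uncompetitive: Vmax,app = Vmax/α (and Km,app = Km/α) with α = 1 + [I]/Ki.
α = Vmax/Vmax,app = 50.6/13.9 = 3.640.
Since α = 1 + [I]/Ki, [I]/Ki = 3.640 − 1 = 2.640 and Ki = 0.0842/2.640 = 0.0319 nM.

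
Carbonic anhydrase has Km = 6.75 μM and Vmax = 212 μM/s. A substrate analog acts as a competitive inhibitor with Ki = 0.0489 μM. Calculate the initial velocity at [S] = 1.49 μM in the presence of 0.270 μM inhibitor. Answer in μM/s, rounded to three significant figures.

α = 1 + [I]/Ki = 1 + 0.270/0.0489 = 6.521.
For a competitive inhibitor, Vmax is unchanged and the apparent Km becomes α·Km: Km,app = 44.0 μM, Vmax,app = 212 μM/s.
v = Vmax,app·[S]/(Km,app + [S]) = 212 × 1.49/(44.0 + 1.49) = 6.94 μM/s.

6.94 μM/s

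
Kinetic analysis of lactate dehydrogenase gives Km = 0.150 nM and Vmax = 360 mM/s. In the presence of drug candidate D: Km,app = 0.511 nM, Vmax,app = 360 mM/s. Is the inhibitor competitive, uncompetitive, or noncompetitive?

competitive

Km increases (0.150 → 0.511 nM) while Vmax is unchanged — the hallmark of competitive inhibition.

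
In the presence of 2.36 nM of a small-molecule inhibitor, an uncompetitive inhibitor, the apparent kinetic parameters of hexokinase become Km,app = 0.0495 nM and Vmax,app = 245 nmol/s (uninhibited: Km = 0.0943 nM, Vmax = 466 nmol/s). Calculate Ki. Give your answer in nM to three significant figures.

Uncompetitive: Vmax,app = Vmax/α (and Km,app = Km/α) with α = 1 + [I]/Ki.
α = Vmax/Vmax,app = 466/245 = 1.902.
Since α = 1 + [I]/Ki, [I]/Ki = 1.902 − 1 = 0.9020 and Ki = 2.36/0.9020 = 2.62 nM.

2.62 nM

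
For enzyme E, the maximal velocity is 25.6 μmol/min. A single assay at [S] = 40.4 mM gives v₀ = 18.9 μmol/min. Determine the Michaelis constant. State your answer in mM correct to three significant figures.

From v = Vmax[S]/(Km+[S]), Km = [S](Vmax − v)/v.
Km = 40.4 × (25.6 − 18.9) / 18.9 = 270.7/18.9 = 14.3 mM.

14.3 mM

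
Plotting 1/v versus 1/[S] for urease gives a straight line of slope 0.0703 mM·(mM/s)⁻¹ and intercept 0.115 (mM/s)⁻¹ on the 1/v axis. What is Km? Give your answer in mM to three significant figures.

y-intercept = 1/Vmax ⇒ Vmax = 8.70 mM/s; slope = Km/Vmax ⇒ Km = slope × Vmax.
Km = 0.0703 × 8.70 = 0.611 mM.

0.611 mM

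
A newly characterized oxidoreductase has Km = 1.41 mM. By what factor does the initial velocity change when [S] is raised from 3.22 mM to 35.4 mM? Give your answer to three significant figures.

The fractional saturations are [S]/(Km+[S]) = 3.22/4.630 = 0.6955 and 35.4/36.81 = 0.9617.
v₂/v₁ is just their ratio: 0.9617/0.6955 = 1.38.

1.38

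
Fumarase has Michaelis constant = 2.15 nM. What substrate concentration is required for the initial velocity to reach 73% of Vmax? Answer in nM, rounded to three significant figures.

5.81 nM

v/Vmax = [S]/(Km+[S]) = 0.73, so [S] = Km·0.73/(1 − 0.73) = 2.15 × 2.704.
[S] = 5.81 nM.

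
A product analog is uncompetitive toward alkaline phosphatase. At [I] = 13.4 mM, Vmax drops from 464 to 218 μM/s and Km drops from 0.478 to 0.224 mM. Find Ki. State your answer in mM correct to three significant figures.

Uncompetitive: Vmax,app = Vmax/α (and Km,app = Km/α) with α = 1 + [I]/Ki.
α = Vmax/Vmax,app = 464/218 = 2.128.
Since α = 1 + [I]/Ki, [I]/Ki = 2.128 − 1 = 1.128 and Ki = 13.4/1.128 = 11.9 mM.

11.9 mM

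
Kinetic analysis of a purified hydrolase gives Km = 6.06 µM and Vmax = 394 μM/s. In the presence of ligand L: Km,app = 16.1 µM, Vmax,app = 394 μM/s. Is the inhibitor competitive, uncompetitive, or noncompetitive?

Km increases (6.06 → 16.1 µM) while Vmax is unchanged — the hallmark of competitive inhibition.

competitive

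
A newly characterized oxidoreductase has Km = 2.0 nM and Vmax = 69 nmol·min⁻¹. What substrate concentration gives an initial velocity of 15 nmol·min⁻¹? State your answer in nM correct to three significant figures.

0.556 nM

Rearranging v = Vmax[S]/(Km+[S]) gives [S] = Km·v/(Vmax − v).
[S] = 2.0 × 15 / (69 − 15) = 30.00/54.00 = 0.556 nM.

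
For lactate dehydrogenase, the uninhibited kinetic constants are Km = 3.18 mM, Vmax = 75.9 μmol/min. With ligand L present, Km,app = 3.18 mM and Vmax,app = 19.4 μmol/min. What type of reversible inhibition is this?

noncompetitive

Vmax decreases (75.9 → 19.4 μmol/min) while Km is unchanged — pure noncompetitive inhibition.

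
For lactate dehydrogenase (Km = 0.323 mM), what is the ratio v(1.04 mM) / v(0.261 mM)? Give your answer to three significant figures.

1.71

Since Vmax cancels, v₂/v₁ = [S]₂(Km+[S]₁) / [S]₁(Km+[S]₂).
= 1.04×(0.323+0.261) / (0.261×(0.323+1.04)) = 0.6074/0.3557 = 1.71.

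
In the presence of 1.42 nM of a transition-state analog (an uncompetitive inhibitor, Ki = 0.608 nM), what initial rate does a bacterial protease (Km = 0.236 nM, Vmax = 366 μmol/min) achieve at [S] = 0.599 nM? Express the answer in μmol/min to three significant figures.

98.1 μmol/min

With α = 1 + [I]/Ki = 1 + 1.42/0.608 = 3.336, the uncompetitive rate law is v = (Vmax/α)·[S] / (Km/α + [S]).
v = (366/3.336)×0.599 / (0.236/3.336 + 0.599) = 65.73/0.6698 = 98.1 μmol/min.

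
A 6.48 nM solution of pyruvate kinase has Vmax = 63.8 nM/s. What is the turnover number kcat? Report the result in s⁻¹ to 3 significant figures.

kcat = Vmax/[E]total = 63.8 nM/s / 6.48 nM = 9.85 s⁻¹.

9.85 s⁻¹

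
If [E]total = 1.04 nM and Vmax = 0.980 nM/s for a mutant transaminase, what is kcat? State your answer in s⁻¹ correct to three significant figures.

0.942 s⁻¹

kcat = Vmax/[E]total = 0.980 nM/s / 1.04 nM = 0.942 s⁻¹.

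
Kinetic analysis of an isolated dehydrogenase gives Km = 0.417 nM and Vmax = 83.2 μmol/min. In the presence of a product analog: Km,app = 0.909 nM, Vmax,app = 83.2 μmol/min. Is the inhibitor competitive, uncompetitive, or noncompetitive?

competitive

Km increases (0.417 → 0.909 nM) while Vmax is unchanged — the hallmark of competitive inhibition.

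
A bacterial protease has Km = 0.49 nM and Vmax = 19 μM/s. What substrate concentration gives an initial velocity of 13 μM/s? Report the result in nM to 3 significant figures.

The required fractional saturation is v/Vmax = 13/19 = 0.6842.
Then [S]/(Km+[S]) = 0.6842 ⇒ [S] = 0.49 × 0.6842/(1 − 0.6842) = 1.06 nM.

1.06 nM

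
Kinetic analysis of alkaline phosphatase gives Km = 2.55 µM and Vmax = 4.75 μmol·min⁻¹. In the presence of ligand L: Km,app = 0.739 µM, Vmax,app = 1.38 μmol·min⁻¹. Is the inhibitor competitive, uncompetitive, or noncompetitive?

Both Km and Vmax decrease by the same factor (~3.45-fold) — characteristic of uncompetitive inhibition.

uncompetitive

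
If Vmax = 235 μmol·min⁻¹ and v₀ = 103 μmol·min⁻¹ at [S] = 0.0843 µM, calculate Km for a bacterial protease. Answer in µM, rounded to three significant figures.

From v = Vmax[S]/(Km+[S]), Km = [S](Vmax − v)/v.
Km = 0.0843 × (235 − 103) / 103 = 11.13/103 = 0.108 µM.

0.108 µM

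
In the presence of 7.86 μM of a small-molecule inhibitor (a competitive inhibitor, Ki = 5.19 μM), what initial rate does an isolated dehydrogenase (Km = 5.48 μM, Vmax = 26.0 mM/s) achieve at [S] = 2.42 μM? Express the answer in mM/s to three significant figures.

3.88 mM/s

With α = 1 + [I]/Ki = 1 + 7.86/5.19 = 2.514, the competitive rate law is v = Vmax[S] / (αKm + [S]).
v = 26.0×2.42 / (2.514×5.48 + 2.42) = 62.92/16.20 = 3.88 mM/s.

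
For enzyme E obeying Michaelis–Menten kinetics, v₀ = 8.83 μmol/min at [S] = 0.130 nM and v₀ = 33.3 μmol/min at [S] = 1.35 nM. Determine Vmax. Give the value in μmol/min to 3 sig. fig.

In reciprocal form, 1/v = (Km/Vmax)·(1/[S]) + 1/Vmax. The two points give (1/[S], 1/v) = (7.692, 0.1133) and (0.7407, 0.03003).
Slope = (0.1133 − 0.03003)/(7.692 − 0.7407) = 0.01197; intercept = 0.1133 − 0.01197×7.692 = 0.02116.
Vmax = 1/intercept = 47.3 μmol/min; Km = slope × Vmax = 0.01197 × 47.3 = 0.566 nM.

47.3 μmol/min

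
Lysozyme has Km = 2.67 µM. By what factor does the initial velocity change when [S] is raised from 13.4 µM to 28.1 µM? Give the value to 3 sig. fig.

The fractional saturations are [S]/(Km+[S]) = 13.4/16.07 = 0.8339 and 28.1/30.77 = 0.9132.
v₂/v₁ is just their ratio: 0.9132/0.8339 = 1.10.

1.10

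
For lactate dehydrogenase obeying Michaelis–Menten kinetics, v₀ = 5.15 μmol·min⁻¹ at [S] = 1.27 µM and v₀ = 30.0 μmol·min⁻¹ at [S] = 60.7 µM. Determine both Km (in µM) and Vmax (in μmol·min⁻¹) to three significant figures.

Km = 6.98 µM; Vmax = 33.4 μmol·min⁻¹

In reciprocal form, 1/v = (Km/Vmax)·(1/[S]) + 1/Vmax. The two points give (1/[S], 1/v) = (0.7874, 0.1942) and (0.01647, 0.03333).
Slope = (0.1942 − 0.03333)/(0.7874 − 0.01647) = 0.2086; intercept = 0.1942 − 0.2086×0.7874 = 0.02990.
Vmax = 1/intercept = 33.4 μmol·min⁻¹; Km = slope × Vmax = 0.2086 × 33.4 = 6.98 µM.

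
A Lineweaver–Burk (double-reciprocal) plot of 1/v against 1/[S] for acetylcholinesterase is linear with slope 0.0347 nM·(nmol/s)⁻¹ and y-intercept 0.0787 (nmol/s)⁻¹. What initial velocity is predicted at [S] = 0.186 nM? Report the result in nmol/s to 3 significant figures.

The y-intercept is 1/Vmax, so Vmax = 1/0.0787 = 12.7 nmol/s.
The slope is Km/Vmax, so Km = 0.0347 × 12.7 = 0.441 nM.
Then v = 12.7 × 0.186/(0.441 + 0.186) = 3.77 nmol/s.

3.77 nmol/s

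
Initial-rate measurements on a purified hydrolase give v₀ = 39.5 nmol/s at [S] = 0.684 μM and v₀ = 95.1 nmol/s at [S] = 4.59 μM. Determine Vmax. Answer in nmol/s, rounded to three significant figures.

In reciprocal form, 1/v = (Km/Vmax)·(1/[S]) + 1/Vmax. The two points give (1/[S], 1/v) = (1.462, 0.02532) and (0.2179, 0.01052).
Slope = (0.02532 − 0.01052)/(1.462 − 0.2179) = 0.01190; intercept = 0.02532 − 0.01190×1.462 = 0.007923.
Vmax = 1/intercept = 126 nmol/s; Km = slope × Vmax = 0.01190 × 126 = 1.50 μM.

126 nmol/s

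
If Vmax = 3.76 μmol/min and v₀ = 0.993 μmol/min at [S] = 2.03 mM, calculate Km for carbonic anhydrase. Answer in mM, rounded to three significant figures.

From v = Vmax[S]/(Km+[S]), Km = [S](Vmax − v)/v.
Km = 2.03 × (3.76 − 0.993) / 0.993 = 5.617/0.993 = 5.66 mM.

5.66 mM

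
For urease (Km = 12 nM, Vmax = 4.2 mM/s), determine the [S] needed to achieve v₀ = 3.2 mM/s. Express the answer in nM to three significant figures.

38.4 nM

Rearranging v = Vmax[S]/(Km+[S]) gives [S] = Km·v/(Vmax − v).
[S] = 12 × 3.2 / (4.2 − 3.2) = 38.40/1.000 = 38.4 nM.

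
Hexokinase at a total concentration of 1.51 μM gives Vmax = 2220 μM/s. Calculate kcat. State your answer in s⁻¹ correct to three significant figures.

kcat = Vmax/[E]total = 2220 μM/s / 1.51 μM = 1470 s⁻¹.

1470 s⁻¹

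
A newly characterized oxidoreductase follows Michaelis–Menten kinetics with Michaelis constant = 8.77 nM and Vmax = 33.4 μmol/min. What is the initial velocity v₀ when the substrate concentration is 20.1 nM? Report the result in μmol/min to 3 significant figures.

v = Vmax·[S]/(Km + [S]) = 33.4 × 20.1 / (8.77 + 20.1)
  = 671.3 / 28.87 = 23.3 μmol/min.

23.3 μmol/min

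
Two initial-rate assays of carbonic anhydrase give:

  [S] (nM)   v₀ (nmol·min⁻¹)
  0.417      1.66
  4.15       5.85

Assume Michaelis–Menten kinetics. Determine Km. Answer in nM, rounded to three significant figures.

In reciprocal form, 1/v = (Km/Vmax)·(1/[S]) + 1/Vmax. The two points give (1/[S], 1/v) = (2.398, 0.6024) and (0.2410, 0.1709).
Slope = (0.6024 − 0.1709)/(2.398 − 0.2410) = 0.2000; intercept = 0.6024 − 0.2000×2.398 = 0.1227.
Vmax = 1/intercept = 8.15 nmol·min⁻¹; Km = slope × Vmax = 0.2000 × 8.15 = 1.63 nM.

1.63 nM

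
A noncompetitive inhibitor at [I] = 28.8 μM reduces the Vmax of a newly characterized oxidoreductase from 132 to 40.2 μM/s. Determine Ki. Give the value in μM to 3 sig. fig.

12.6 μM

Noncompetitive: Vmax,app = Vmax/α with α = 1 + [I]/Ki.
α = Vmax/Vmax,app = 132/40.2 = 3.284.
Ki = [I]/(α − 1) = 28.8/2.284 = 12.6 μM.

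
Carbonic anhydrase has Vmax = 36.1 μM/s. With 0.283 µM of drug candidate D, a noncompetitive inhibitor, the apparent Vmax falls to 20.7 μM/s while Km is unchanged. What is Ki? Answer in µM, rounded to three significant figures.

0.380 µM

Noncompetitive: Vmax,app = Vmax/α with α = 1 + [I]/Ki.
α = Vmax/Vmax,app = 36.1/20.7 = 1.744.
Ki = [I]/(α − 1) = 0.283/0.7440 = 0.380 µM.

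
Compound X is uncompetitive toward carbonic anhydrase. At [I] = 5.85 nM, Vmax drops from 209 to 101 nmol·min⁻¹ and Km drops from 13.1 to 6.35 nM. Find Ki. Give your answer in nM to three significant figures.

Uncompetitive: Vmax,app = Vmax/α (and Km,app = Km/α) with α = 1 + [I]/Ki.
α = Vmax/Vmax,app = 209/101 = 2.069.
Since α = 1 + [I]/Ki, [I]/Ki = 2.069 − 1 = 1.069 and Ki = 5.85/1.069 = 5.47 nM.

5.47 nM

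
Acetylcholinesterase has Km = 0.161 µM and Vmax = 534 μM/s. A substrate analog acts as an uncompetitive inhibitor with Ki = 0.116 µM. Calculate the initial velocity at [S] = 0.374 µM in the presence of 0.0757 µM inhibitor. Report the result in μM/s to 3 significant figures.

α = 1 + [I]/Ki = 1 + 0.0757/0.116 = 1.653.
For an uncompetitive inhibitor, both parameters are divided by α, giving Vmax/α and Km/α: Km,app = 0.0974 µM, Vmax,app = 323 μM/s.
v = Vmax,app·[S]/(Km,app + [S]) = 323 × 0.374/(0.0974 + 0.374) = 256 μM/s.

256 μM/s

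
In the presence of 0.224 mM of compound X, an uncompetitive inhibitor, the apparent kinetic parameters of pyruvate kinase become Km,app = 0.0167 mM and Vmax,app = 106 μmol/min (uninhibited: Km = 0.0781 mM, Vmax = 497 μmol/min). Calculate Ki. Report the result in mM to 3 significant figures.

Uncompetitive: Vmax,app = Vmax/α (and Km,app = Km/α) with α = 1 + [I]/Ki.
α = Vmax/Vmax,app = 497/106 = 4.689.
Ki = [I]/(α − 1) = 0.224/3.689 = 0.0607 mM.

0.0607 mM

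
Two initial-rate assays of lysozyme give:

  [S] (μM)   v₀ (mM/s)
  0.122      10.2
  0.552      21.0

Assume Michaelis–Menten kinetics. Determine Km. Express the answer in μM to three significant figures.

0.237 μM

From v = Vmax[S]/(Km+[S]), each point gives Vmax = v(Km+[S])/[S].
Equating: 10.2(Km+0.122)/0.122 = 21.0(Km+0.552)/0.552.
83.61·Km + 10.2 = 38.04·Km + 21.0, so (83.61 − 38.04)·Km = 21.0 − 10.2.
Km = 10.80/45.56 = 0.237 μM; then Vmax = 10.2(0.237+0.122)/0.122 = 30.0 mM/s.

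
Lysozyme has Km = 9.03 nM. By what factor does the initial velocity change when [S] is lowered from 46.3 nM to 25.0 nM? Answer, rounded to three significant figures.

0.878

The fractional saturations are [S]/(Km+[S]) = 46.3/55.33 = 0.8368 and 25.0/34.03 = 0.7346.
v₂/v₁ is just their ratio: 0.7346/0.8368 = 0.878.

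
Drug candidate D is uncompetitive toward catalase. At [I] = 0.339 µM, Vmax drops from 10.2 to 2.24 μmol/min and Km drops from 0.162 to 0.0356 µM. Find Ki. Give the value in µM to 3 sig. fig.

0.0954 µM

Uncompetitive: Vmax,app = Vmax/α (and Km,app = Km/α) with α = 1 + [I]/Ki.
α = Vmax/Vmax,app = 10.2/2.24 = 4.554.
Since α = 1 + [I]/Ki, [I]/Ki = 4.554 − 1 = 3.554 and Ki = 0.339/3.554 = 0.0954 µM.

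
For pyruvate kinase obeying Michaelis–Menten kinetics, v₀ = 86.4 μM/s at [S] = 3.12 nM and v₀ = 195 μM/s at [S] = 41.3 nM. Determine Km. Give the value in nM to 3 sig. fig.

4.73 nM

From v = Vmax[S]/(Km+[S]), each point gives Vmax = v(Km+[S])/[S].
Equating: 86.4(Km+3.12)/3.12 = 195(Km+41.3)/41.3.
27.69·Km + 86.4 = 4.722·Km + 195, so (27.69 − 4.722)·Km = 195 − 86.4.
Km = 108.6/22.97 = 4.73 nM; then Vmax = 86.4(4.73+3.12)/3.12 = 217 μM/s.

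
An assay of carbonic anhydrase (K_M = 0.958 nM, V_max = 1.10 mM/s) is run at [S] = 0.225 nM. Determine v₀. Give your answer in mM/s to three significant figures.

v = Vmax·[S]/(Km + [S]) = 1.10 × 0.225 / (0.958 + 0.225)
  = 0.2475 / 1.183 = 0.209 mM/s.

0.209 mM/s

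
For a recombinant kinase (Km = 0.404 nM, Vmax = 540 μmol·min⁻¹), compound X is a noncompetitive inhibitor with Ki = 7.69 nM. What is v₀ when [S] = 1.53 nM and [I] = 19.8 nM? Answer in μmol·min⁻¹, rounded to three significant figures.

120 μmol·min⁻¹

α = 1 + [I]/Ki = 1 + 19.8/7.69 = 3.575.
For a noncompetitive inhibitor, Vmax is reduced to Vmax/α while Km is unchanged: Km,app = 0.404 nM, Vmax,app = 151 μmol·min⁻¹.
v = Vmax,app·[S]/(Km,app + [S]) = 151 × 1.53/(0.404 + 1.53) = 120 μmol·min⁻¹.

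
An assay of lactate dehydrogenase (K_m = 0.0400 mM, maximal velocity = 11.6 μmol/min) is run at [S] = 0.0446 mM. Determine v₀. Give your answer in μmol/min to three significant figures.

[S]/(Km+[S]) = 0.0446/0.08460 = 0.5272, the fractional saturation.
v = 0.5272 × Vmax = 0.5272 × 11.6 = 6.12 μmol/min.

6.12 μmol/min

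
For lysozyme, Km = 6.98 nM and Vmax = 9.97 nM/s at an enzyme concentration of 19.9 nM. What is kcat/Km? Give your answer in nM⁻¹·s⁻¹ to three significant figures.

kcat = Vmax/[E]total = 9.97/19.9 = 0.501 s⁻¹.
kcat/Km = 0.501/6.98 = 0.0718 nM⁻¹·s⁻¹.

0.0718 nM⁻¹·s⁻¹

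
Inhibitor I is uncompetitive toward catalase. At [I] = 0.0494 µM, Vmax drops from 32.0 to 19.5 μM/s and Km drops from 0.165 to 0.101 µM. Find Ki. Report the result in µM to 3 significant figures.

0.0771 µM

Uncompetitive: Vmax,app = Vmax/α (and Km,app = Km/α) with α = 1 + [I]/Ki.
α = Vmax/Vmax,app = 32.0/19.5 = 1.641.
Ki = [I]/(α − 1) = 0.0494/0.6410 = 0.0771 µM.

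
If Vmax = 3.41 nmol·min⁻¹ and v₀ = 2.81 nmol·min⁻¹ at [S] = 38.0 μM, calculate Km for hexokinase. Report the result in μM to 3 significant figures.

8.11 μM

v/Vmax = 2.81/3.41 = 0.8240 = [S]/(Km+[S]).
So Km + [S] = [S]/0.8240 = 46.11 μM, giving Km = 46.11 − 38.0 = 8.11 μM.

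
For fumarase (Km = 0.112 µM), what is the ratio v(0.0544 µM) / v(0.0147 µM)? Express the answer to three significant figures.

2.82

Since Vmax cancels, v₂/v₁ = [S]₂(Km+[S]₁) / [S]₁(Km+[S]₂).
= 0.0544×(0.112+0.0147) / (0.0147×(0.112+0.0544)) = 0.006892/0.002446 = 2.82.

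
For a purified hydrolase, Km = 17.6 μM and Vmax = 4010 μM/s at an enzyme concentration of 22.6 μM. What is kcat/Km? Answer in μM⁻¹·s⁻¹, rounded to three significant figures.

10.1 μM⁻¹·s⁻¹

kcat = Vmax/[E]total = 4010/22.6 = 177 s⁻¹.
kcat/Km = 177/17.6 = 10.1 μM⁻¹·s⁻¹.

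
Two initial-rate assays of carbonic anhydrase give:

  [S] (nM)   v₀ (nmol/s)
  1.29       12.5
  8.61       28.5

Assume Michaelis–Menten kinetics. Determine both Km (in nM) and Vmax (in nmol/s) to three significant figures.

Km = 2.51 nM; Vmax = 36.8 nmol/s

From v = Vmax[S]/(Km+[S]), each point gives Vmax = v(Km+[S])/[S].
Equating: 12.5(Km+1.29)/1.29 = 28.5(Km+8.61)/8.61.
9.690·Km + 12.5 = 3.310·Km + 28.5, so (9.690 − 3.310)·Km = 28.5 − 12.5.
Km = 16.00/6.380 = 2.51 nM; then Vmax = 12.5(2.51+1.29)/1.29 = 36.8 nmol/s.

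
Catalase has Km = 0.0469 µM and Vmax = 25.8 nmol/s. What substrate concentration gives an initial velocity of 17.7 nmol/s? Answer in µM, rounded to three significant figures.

0.102 µM

The required fractional saturation is v/Vmax = 17.7/25.8 = 0.6860.
Then [S]/(Km+[S]) = 0.6860 ⇒ [S] = 0.0469 × 0.6860/(1 − 0.6860) = 0.102 µM.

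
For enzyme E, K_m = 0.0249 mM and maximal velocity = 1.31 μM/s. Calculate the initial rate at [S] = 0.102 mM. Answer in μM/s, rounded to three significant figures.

1.05 μM/s

[S]/(Km+[S]) = 0.102/0.1269 = 0.8038, the fractional saturation.
v = 0.8038 × Vmax = 0.8038 × 1.31 = 1.05 μM/s.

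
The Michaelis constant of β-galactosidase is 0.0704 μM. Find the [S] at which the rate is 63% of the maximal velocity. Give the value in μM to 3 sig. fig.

0.120 μM

v/Vmax = [S]/(Km+[S]) = 0.63, so [S] = Km·0.63/(1 − 0.63) = 0.0704 × 1.703.
[S] = 0.120 μM.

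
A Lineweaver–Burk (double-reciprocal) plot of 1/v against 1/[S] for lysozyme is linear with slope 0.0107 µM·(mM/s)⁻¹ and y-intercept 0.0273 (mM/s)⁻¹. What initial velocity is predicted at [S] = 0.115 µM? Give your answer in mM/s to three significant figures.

8.31 mM/s

The y-intercept is 1/Vmax, so Vmax = 1/0.0273 = 36.6 mM/s.
The slope is Km/Vmax, so Km = 0.0107 × 36.6 = 0.392 µM.
Then v = 36.6 × 0.115/(0.392 + 0.115) = 8.31 mM/s.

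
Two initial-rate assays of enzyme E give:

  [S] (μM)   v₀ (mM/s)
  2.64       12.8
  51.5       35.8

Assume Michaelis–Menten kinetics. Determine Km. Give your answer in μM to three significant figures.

5.54 μM

In reciprocal form, 1/v = (Km/Vmax)·(1/[S]) + 1/Vmax. The two points give (1/[S], 1/v) = (0.3788, 0.07812) and (0.01942, 0.02793).
Slope = (0.07812 − 0.02793)/(0.3788 − 0.01942) = 0.1397; intercept = 0.07812 − 0.1397×0.3788 = 0.02522.
Vmax = 1/intercept = 39.6 mM/s; Km = slope × Vmax = 0.1397 × 39.6 = 5.54 μM.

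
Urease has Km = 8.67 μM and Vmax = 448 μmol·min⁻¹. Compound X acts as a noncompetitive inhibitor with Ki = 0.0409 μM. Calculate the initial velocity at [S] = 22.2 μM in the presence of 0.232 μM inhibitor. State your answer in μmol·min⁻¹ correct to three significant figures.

48.3 μmol·min⁻¹

α = 1 + [I]/Ki = 1 + 0.232/0.0409 = 6.672.
For a noncompetitive inhibitor, Vmax is reduced to Vmax/α while Km is unchanged: Km,app = 8.67 μM, Vmax,app = 67.1 μmol·min⁻¹.
v = Vmax,app·[S]/(Km,app + [S]) = 67.1 × 22.2/(8.67 + 22.2) = 48.3 μmol·min⁻¹.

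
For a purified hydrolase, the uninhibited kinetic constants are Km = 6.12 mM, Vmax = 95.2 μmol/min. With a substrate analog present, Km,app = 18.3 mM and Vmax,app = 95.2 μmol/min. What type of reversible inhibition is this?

Km increases (6.12 → 18.3 mM) while Vmax is unchanged — the hallmark of competitive inhibition.

competitive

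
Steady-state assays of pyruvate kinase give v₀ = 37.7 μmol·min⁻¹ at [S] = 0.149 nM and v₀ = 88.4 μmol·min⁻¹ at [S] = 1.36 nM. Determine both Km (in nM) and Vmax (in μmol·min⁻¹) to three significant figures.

In reciprocal form, 1/v = (Km/Vmax)·(1/[S]) + 1/Vmax. The two points give (1/[S], 1/v) = (6.711, 0.02653) and (0.7353, 0.01131).
Slope = (0.02653 − 0.01131)/(6.711 − 0.7353) = 0.002546; intercept = 0.02653 − 0.002546×6.711 = 0.009440.
Vmax = 1/intercept = 106 μmol·min⁻¹; Km = slope × Vmax = 0.002546 × 106 = 0.270 nM.

Km = 0.270 nM; Vmax = 106 μmol·min⁻¹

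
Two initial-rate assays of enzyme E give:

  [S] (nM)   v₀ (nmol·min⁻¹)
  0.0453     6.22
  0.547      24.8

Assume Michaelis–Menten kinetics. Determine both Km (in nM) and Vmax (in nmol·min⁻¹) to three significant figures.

Km = 0.202 nM; Vmax = 34.0 nmol·min⁻¹

In reciprocal form, 1/v = (Km/Vmax)·(1/[S]) + 1/Vmax. The two points give (1/[S], 1/v) = (22.08, 0.1608) and (1.828, 0.04032).
Slope = (0.1608 − 0.04032)/(22.08 − 1.828) = 0.005949; intercept = 0.1608 − 0.005949×22.08 = 0.02945.
Vmax = 1/intercept = 34.0 nmol·min⁻¹; Km = slope × Vmax = 0.005949 × 34.0 = 0.202 nM.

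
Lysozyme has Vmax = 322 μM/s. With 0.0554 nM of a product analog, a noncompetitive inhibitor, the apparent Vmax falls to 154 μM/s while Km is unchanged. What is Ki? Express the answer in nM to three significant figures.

0.0508 nM

Noncompetitive: Vmax,app = Vmax/α with α = 1 + [I]/Ki.
α = Vmax/Vmax,app = 322/154 = 2.091.
Since α = 1 + [I]/Ki, [I]/Ki = 2.091 − 1 = 1.091 and Ki = 0.0554/1.091 = 0.0508 nM.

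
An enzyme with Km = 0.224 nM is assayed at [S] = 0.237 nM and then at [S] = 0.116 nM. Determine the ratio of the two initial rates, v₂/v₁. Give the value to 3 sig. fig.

0.664

Since Vmax cancels, v₂/v₁ = [S]₂(Km+[S]₁) / [S]₁(Km+[S]₂).
= 0.116×(0.224+0.237) / (0.237×(0.224+0.116)) = 0.05348/0.08058 = 0.664.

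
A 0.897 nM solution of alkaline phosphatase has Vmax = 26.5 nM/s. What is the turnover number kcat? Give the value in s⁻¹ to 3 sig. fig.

kcat = Vmax/[E]total = 26.5 nM/s / 0.897 nM = 29.5 s⁻¹.

29.5 s⁻¹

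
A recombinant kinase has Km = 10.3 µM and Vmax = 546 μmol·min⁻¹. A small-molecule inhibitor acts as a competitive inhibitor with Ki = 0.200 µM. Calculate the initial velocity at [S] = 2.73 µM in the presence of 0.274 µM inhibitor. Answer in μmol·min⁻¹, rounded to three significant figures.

α = 1 + [I]/Ki = 1 + 0.274/0.200 = 2.370.
For a competitive inhibitor, Vmax is unchanged and the apparent Km becomes α·Km: Km,app = 24.4 µM, Vmax,app = 546 μmol·min⁻¹.
v = Vmax,app·[S]/(Km,app + [S]) = 546 × 2.73/(24.4 + 2.73) = 54.9 μmol·min⁻¹.

54.9 μmol·min⁻¹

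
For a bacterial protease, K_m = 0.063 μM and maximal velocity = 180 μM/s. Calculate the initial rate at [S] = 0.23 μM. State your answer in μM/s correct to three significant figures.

v = Vmax·[S]/(Km + [S]) = 180 × 0.23 / (0.063 + 0.23)
  = 41.40 / 0.2930 = 141 μM/s.

141 μM/s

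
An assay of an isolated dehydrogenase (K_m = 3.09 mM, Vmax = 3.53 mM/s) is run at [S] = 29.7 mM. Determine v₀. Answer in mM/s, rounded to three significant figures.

[S]/(Km+[S]) = 29.7/32.79 = 0.9058, the fractional saturation.
v = 0.9058 × Vmax = 0.9058 × 3.53 = 3.20 mM/s.

3.20 mM/s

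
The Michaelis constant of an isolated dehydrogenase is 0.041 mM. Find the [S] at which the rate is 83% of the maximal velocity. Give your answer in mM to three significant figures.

0.200 mM

v/Vmax = [S]/(Km+[S]) = 0.83, so [S] = Km·0.83/(1 − 0.83) = 0.041 × 4.882.
[S] = 0.200 mM.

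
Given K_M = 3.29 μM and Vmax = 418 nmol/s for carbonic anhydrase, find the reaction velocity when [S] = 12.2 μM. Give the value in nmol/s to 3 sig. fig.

329 nmol/s

v = Vmax·[S]/(Km + [S]) = 418 × 12.2 / (3.29 + 12.2)
  = 5100 / 15.49 = 329 nmol/s.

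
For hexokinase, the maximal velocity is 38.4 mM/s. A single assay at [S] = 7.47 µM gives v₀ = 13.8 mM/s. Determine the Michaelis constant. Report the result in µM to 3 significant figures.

v/Vmax = 13.8/38.4 = 0.3594 = [S]/(Km+[S]).
So Km + [S] = [S]/0.3594 = 20.79 µM, giving Km = 20.79 − 7.47 = 13.3 µM.

13.3 µM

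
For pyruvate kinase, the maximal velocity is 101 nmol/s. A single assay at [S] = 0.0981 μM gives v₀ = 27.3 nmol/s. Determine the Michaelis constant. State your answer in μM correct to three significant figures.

From v = Vmax[S]/(Km+[S]), Km = [S](Vmax − v)/v.
Km = 0.0981 × (101 − 27.3) / 27.3 = 7.230/27.3 = 0.265 μM.

0.265 μM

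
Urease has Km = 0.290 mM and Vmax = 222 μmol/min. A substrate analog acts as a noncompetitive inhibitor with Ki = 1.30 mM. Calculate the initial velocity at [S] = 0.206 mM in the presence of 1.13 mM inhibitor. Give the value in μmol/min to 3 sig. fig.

49.3 μmol/min

With α = 1 + [I]/Ki = 1 + 1.13/1.30 = 1.869, the noncompetitive rate law is v = (Vmax/α)·[S] / (Km + [S]).
v = (222/1.869)×0.206 / (0.290 + 0.206) = 24.47/0.4960 = 49.3 μmol/min.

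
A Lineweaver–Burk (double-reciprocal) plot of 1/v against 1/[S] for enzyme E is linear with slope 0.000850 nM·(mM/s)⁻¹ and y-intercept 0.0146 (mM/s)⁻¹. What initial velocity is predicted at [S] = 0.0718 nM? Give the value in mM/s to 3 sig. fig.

The y-intercept is 1/Vmax, so Vmax = 1/0.0146 = 68.5 mM/s.
The slope is Km/Vmax, so Km = 0.000850 × 68.5 = 0.0582 nM.
Then v = 68.5 × 0.0718/(0.0582 + 0.0718) = 37.8 mM/s.

37.8 mM/s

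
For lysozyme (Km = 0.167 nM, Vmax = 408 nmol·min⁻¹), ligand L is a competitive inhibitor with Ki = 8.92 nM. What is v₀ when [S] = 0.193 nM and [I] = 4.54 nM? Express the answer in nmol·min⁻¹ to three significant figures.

177 nmol·min⁻¹

α = 1 + [I]/Ki = 1 + 4.54/8.92 = 1.509.
For a competitive inhibitor, Vmax is unchanged and the apparent Km becomes α·Km: Km,app = 0.252 nM, Vmax,app = 408 nmol·min⁻¹.
v = Vmax,app·[S]/(Km,app + [S]) = 408 × 0.193/(0.252 + 0.193) = 177 nmol·min⁻¹.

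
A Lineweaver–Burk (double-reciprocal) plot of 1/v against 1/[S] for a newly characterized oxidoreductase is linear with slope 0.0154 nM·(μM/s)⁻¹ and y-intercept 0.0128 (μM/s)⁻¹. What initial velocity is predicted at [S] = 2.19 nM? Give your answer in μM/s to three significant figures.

50.4 μM/s

The y-intercept is 1/Vmax, so Vmax = 1/0.0128 = 78.1 μM/s.
The slope is Km/Vmax, so Km = 0.0154 × 78.1 = 1.20 nM.
Then v = 78.1 × 2.19/(1.20 + 2.19) = 50.4 μM/s.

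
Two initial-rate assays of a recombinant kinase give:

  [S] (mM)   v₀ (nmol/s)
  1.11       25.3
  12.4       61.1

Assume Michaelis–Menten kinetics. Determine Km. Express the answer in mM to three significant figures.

From v = Vmax[S]/(Km+[S]), each point gives Vmax = v(Km+[S])/[S].
Equating: 25.3(Km+1.11)/1.11 = 61.1(Km+12.4)/12.4.
22.79·Km + 25.3 = 4.927·Km + 61.1, so (22.79 − 4.927)·Km = 61.1 − 25.3.
Km = 35.80/17.87 = 2.00 mM; then Vmax = 25.3(2.00+1.11)/1.11 = 71.0 nmol/s.

2.00 mM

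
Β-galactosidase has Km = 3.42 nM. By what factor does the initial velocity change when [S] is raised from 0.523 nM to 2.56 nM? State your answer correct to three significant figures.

The fractional saturations are [S]/(Km+[S]) = 0.523/3.943 = 0.1326 and 2.56/5.980 = 0.4281.
v₂/v₁ is just their ratio: 0.4281/0.1326 = 3.23.

3.23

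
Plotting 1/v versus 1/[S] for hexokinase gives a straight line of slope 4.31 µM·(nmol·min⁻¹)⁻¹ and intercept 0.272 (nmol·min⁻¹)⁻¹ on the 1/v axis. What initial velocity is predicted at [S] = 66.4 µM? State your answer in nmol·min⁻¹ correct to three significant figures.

2.97 nmol·min⁻¹

The y-intercept is 1/Vmax, so Vmax = 1/0.272 = 3.68 nmol·min⁻¹.
The slope is Km/Vmax, so Km = 4.31 × 3.68 = 15.8 µM.
Then v = 3.68 × 66.4/(15.8 + 66.4) = 2.97 nmol·min⁻¹.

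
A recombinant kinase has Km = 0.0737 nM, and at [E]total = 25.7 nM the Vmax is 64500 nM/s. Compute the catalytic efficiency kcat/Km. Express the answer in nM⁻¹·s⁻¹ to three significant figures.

kcat = Vmax/[E]total = 64500/25.7 = 2510 s⁻¹.
kcat/Km = 2510/0.0737 = 34100 nM⁻¹·s⁻¹.

34100 nM⁻¹·s⁻¹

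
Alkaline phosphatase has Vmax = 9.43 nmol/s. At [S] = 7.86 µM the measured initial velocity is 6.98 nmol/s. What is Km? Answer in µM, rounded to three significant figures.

2.76 µM

v/Vmax = 6.98/9.43 = 0.7402 = [S]/(Km+[S]).
So Km + [S] = [S]/0.7402 = 10.62 µM, giving Km = 10.62 − 7.86 = 2.76 µM.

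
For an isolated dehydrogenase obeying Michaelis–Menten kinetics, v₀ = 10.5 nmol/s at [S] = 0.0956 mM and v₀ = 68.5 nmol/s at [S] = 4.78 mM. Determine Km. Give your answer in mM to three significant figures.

0.607 mM

From v = Vmax[S]/(Km+[S]), each point gives Vmax = v(Km+[S])/[S].
Equating: 10.5(Km+0.0956)/0.0956 = 68.5(Km+4.78)/4.78.
109.8·Km + 10.5 = 14.33·Km + 68.5, so (109.8 − 14.33)·Km = 68.5 − 10.5.
Km = 58.00/95.50 = 0.607 mM; then Vmax = 10.5(0.607+0.0956)/0.0956 = 77.2 nmol/s.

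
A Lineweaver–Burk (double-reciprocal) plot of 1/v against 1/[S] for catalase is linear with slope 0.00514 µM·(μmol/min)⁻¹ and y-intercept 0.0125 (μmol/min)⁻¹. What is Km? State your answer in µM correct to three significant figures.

0.411 µM

y-intercept = 1/Vmax ⇒ Vmax = 80.0 μmol/min; slope = Km/Vmax ⇒ Km = slope × Vmax.
Km = 0.00514 × 80.0 = 0.411 µM.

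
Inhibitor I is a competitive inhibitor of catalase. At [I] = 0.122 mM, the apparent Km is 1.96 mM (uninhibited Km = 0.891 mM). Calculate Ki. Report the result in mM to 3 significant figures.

Competitive: Km,app = α·Km with α = 1 + [I]/Ki.
α = Km,app/Km = 1.96/0.891 = 2.200.
Since α = 1 + [I]/Ki, [I]/Ki = 2.200 − 1 = 1.200 and Ki = 0.122/1.200 = 0.102 mM.

0.102 mM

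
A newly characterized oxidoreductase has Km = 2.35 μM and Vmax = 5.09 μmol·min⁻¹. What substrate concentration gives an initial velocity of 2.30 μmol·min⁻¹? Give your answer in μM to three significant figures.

The required fractional saturation is v/Vmax = 2.30/5.09 = 0.4519.
Then [S]/(Km+[S]) = 0.4519 ⇒ [S] = 2.35 × 0.4519/(1 − 0.4519) = 1.94 μM.

1.94 μM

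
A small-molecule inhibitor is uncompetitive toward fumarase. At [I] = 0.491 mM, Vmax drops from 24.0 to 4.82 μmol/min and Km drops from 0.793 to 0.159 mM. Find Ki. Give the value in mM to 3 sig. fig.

0.123 mM

Uncompetitive: Vmax,app = Vmax/α (and Km,app = Km/α) with α = 1 + [I]/Ki.
α = Vmax/Vmax,app = 24.0/4.82 = 4.979.
Since α = 1 + [I]/Ki, [I]/Ki = 4.979 − 1 = 3.979 and Ki = 0.491/3.979 = 0.123 mM.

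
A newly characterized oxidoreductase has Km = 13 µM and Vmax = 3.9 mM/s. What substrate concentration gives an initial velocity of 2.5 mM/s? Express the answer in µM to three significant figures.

23.2 µM

The required fractional saturation is v/Vmax = 2.5/3.9 = 0.6410.
Then [S]/(Km+[S]) = 0.6410 ⇒ [S] = 13 × 0.6410/(1 − 0.6410) = 23.2 µM.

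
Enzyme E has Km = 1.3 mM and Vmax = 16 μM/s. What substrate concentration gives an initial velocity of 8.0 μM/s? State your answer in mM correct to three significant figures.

The required fractional saturation is v/Vmax = 8.0/16 = 0.5000.
Then [S]/(Km+[S]) = 0.5000 ⇒ [S] = 1.3 × 0.5000/(1 − 0.5000) = 1.30 mM.

1.30 mM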